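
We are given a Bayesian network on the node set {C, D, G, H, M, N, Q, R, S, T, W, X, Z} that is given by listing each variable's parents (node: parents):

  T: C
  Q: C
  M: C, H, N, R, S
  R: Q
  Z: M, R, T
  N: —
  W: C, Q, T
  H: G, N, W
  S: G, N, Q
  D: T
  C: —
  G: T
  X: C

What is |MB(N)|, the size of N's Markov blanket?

N has children H, M, S.
N has no parents.
For each child, the remaining parents (spouses of N):
  S also has parents G, Q.
  H's other parents are G, W.
  parents(M) \ {N} = {C, H, R, S}.
MB(N) = {C, G, H, M, Q, R, S, W}, which has 8 nodes.

8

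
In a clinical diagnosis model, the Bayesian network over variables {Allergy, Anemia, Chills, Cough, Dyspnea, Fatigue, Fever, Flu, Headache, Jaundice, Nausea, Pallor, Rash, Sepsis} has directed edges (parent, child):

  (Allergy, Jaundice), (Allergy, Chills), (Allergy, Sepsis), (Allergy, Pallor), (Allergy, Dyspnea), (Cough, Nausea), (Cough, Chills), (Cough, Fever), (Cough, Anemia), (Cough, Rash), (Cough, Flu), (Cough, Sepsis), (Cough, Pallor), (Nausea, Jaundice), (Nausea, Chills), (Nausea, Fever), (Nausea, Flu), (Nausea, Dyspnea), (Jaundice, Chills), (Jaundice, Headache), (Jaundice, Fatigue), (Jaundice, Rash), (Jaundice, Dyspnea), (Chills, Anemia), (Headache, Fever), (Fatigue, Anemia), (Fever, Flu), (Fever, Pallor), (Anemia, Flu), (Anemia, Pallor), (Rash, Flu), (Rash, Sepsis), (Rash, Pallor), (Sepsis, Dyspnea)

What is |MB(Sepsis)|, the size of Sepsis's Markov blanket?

Sepsis's parents: Allergy, Cough, Rash.
Sepsis has child Dyspnea.
For each child, the remaining parents (spouses of Sepsis):
  Dyspnea: Allergy, Jaundice, Nausea
MB(Sepsis) = {Allergy, Cough, Dyspnea, Jaundice, Nausea, Rash}, which has 6 nodes.

6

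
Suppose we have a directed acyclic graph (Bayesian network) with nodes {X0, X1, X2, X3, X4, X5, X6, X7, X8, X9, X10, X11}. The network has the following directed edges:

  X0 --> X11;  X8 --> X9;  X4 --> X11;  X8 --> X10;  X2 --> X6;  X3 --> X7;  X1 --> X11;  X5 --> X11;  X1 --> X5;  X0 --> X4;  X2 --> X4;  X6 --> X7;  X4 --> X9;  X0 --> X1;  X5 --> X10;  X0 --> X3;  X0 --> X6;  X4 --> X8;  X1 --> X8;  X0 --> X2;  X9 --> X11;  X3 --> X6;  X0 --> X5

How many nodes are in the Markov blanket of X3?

Recall MB(v) = parents ∪ children ∪ spouses, where spouses are the other parents of v's children.
Ch(X3) = {X6, X7}.
Pa(X3) = {X0}.
Other parents of X3's children:
  X6's other parents are X0, X2.
  parents(X7) \ {X3} = {X6}.
MB(X3) = {X0, X2, X6, X7}, which has 4 nodes.

4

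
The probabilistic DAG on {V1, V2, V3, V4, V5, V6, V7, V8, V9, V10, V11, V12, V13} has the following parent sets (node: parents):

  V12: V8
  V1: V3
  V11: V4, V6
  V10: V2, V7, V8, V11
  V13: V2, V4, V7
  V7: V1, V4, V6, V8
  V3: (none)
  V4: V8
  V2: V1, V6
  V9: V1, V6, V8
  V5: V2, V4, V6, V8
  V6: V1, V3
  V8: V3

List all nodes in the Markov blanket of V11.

The Markov blanket of a node is its parents, its children, and the other parents of its children.
V11 has child V10.
Pa(V11) = {V4, V6}.
For each child, the remaining parents (spouses of V11):
  V10 also has parents V2, V7, V8.
Taking the union gives {V2, V4, V6, V7, V8, V10}.

{V2, V4, V6, V7, V8, V10}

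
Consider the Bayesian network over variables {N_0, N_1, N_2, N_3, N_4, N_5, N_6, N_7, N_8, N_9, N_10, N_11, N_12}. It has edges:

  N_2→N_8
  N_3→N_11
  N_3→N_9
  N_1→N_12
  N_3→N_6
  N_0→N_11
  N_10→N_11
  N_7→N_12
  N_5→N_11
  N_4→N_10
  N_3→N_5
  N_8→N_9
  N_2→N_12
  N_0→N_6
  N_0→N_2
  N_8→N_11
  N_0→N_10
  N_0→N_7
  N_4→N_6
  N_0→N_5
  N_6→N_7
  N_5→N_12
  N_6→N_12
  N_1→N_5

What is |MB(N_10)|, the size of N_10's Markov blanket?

6

Parents of N_10: N_0, N_4.
N_10 has child N_11.
For each child, the remaining parents (spouses of N_10):
  N_11 also has parents N_0, N_3, N_5, N_8.
MB(N_10) = {N_0, N_3, N_4, N_5, N_8, N_11}, which has 6 nodes.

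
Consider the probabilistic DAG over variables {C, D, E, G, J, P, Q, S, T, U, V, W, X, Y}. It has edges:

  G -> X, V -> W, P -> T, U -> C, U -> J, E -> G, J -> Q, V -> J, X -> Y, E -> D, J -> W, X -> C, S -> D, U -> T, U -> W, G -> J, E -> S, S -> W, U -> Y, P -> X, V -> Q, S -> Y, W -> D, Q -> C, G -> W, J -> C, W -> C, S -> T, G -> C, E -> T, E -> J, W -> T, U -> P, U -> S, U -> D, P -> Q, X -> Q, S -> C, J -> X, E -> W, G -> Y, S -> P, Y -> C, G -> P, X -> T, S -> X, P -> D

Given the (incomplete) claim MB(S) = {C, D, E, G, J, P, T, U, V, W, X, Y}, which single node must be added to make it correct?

By definition, MB(S) is built from S's parents, S's children, and the co-parents of S.
S has parents E, U.
Ch(S) = {C, D, P, T, W, X, Y}.
Other parents of S's children:
  P also has parents G, U.
  X also has parents G, J, P.
  parents(W) \ {S} = {E, G, J, U, V}.
  Y's other parents are G, U, X.
  D's other parents are E, P, U, W.
  C's other parents are G, J, Q, U, W, X, Y.
  T's other parents are E, P, U, W, X.
MB(S) = {C, D, E, G, J, P, Q, T, U, V, W, X, Y}.
Comparing with the claimed set, Q is missing.

Q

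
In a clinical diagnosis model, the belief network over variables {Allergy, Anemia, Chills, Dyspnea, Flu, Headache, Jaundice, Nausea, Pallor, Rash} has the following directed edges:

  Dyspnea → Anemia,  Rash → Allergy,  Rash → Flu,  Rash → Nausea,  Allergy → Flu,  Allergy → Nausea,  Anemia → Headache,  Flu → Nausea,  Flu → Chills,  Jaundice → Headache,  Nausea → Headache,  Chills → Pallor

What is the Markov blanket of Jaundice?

{Anemia, Headache, Nausea}

The Markov blanket of a node is its parents, its children, and the other parents of its children.
Jaundice's children: Headache.
Parents of Jaundice: none.
Parents of each child, excluding Jaundice:
  Headache: Anemia, Nausea
MB(Jaundice) = {Anemia, Headache, Nausea}.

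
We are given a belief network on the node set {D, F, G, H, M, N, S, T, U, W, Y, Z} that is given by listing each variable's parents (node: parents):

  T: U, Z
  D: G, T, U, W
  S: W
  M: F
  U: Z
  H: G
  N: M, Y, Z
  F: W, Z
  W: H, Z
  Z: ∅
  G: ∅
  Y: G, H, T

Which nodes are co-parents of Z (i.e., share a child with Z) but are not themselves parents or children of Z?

Children of Z: F, N, T, U, W.
  W's other parent is H.
  U: no additional parents.
  F's other parent is W.
  parents(T) \ {Z} = {U}.
  N's other parents are M, Y.
Excluding nodes already adjacent to Z (F, N, T, U, W), the co-parent-only contribution is {H, M, Y}.

{H, M, Y}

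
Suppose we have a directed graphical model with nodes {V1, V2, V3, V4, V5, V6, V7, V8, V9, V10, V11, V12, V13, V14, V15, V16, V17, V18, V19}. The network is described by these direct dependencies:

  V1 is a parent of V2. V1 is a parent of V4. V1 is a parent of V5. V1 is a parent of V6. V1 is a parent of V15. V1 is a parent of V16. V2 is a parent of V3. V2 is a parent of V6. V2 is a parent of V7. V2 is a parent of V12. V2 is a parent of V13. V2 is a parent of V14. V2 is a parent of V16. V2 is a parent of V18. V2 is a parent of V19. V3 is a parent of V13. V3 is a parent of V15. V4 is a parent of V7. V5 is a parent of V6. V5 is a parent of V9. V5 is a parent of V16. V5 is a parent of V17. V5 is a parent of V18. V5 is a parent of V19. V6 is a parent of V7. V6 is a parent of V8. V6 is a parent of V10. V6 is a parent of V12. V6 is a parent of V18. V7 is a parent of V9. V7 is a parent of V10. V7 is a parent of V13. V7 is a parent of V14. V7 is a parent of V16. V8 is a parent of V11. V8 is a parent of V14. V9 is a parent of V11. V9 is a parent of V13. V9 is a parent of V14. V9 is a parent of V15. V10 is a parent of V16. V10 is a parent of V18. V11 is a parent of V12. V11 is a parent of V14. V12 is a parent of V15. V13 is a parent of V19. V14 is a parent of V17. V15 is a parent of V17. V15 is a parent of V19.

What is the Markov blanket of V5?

Pa(V5) = {V1}.
Ch(V5) = {V6, V9, V16, V17, V18, V19}.
Co-parents of V5 (other parents of its children):
  V6 also has parents V1, V2.
  parents(V9) \ {V5} = {V7}.
  parents(V16) \ {V5} = {V1, V2, V7, V10}.
  parents(V17) \ {V5} = {V14, V15}.
  parents(V18) \ {V5} = {V2, V6, V10}.
  V19 also has parents V2, V13, V15.
Union: {V1} ∪ {V6, V9, V16, V17, V18, V19} ∪ {V1, V2, V6, V7, V10, V13, V14, V15} = {V1, V2, V6, V7, V9, V10, V13, V14, V15, V16, V17, V18, V19}.

{V1, V2, V6, V7, V9, V10, V13, V14, V15, V16, V17, V18, V19}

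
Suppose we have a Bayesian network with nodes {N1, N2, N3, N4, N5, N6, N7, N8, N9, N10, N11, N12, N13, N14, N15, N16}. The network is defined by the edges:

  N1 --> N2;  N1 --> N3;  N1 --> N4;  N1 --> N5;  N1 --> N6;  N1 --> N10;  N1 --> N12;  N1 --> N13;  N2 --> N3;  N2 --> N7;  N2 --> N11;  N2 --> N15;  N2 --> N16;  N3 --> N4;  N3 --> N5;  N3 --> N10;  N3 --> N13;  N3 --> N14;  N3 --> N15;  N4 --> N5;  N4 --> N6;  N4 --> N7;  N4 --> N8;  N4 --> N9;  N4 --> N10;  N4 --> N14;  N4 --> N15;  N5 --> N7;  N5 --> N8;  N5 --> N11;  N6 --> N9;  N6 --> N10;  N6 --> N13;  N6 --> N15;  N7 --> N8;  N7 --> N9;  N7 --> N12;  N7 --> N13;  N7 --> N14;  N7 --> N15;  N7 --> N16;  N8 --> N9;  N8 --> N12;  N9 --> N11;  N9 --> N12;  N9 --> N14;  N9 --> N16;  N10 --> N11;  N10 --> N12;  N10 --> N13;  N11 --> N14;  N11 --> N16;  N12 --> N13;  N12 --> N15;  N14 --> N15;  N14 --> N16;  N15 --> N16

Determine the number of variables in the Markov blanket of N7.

15

A node's Markov blanket = Pa ∪ Ch ∪ (parents of Ch other than the node itself).
Children of N7: N8, N9, N12, N13, N14, N15, N16.
Parents of N7: N2, N4, N5.
Other parents of N7's children:
  parents(N8) \ {N7} = {N4, N5}.
  parents(N9) \ {N7} = {N4, N6, N8}.
  N12 also has parents N1, N8, N9, N10.
  parents(N13) \ {N7} = {N1, N3, N6, N10, N12}.
  N14 also has parents N3, N4, N9, N11.
  N15 also has parents N2, N3, N4, N6, N12, N14.
  N16's other parents are N2, N9, N11, N14, N15.
MB(N7) = {N1, N2, N3, N4, N5, N6, N8, N9, N10, N11, N12, N13, N14, N15, N16}, which has 15 nodes.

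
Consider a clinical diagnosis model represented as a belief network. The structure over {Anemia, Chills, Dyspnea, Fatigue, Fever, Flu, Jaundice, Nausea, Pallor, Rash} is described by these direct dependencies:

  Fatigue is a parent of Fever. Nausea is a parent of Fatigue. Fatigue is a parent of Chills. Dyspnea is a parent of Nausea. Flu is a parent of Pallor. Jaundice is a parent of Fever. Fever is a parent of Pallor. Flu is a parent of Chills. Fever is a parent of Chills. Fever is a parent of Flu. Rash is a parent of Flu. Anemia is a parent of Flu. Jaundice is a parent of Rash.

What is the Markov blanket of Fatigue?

A node's Markov blanket = Pa ∪ Ch ∪ (parents of Ch other than the node itself).
Fatigue has parent Nausea.
Ch(Fatigue) = {Chills, Fever}.
Co-parents of Fatigue (other parents of its children):
  parents(Fever) \ {Fatigue} = {Jaundice}.
  parents(Chills) \ {Fatigue} = {Fever, Flu}.
So the Markov blanket of Fatigue is {Chills, Fever, Flu, Jaundice, Nausea}.

{Chills, Fever, Flu, Jaundice, Nausea}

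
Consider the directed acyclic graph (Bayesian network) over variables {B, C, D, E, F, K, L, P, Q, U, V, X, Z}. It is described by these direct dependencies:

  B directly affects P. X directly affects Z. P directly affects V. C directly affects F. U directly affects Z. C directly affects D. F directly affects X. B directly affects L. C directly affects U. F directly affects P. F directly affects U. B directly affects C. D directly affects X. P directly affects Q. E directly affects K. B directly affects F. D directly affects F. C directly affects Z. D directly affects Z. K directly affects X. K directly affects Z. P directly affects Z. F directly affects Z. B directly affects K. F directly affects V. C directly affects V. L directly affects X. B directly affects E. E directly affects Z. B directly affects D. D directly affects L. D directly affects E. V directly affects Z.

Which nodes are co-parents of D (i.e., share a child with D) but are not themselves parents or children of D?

Children of D: E, F, L, X, Z.
  E: B
  F: B, C
  L: B
  X: F, K, L
  Z: C, E, F, K, P, U, V, X
Excluding nodes already adjacent to D (B, C, E, F, L, X, Z), the co-parent-only contribution is {K, P, U, V}.

{K, P, U, V}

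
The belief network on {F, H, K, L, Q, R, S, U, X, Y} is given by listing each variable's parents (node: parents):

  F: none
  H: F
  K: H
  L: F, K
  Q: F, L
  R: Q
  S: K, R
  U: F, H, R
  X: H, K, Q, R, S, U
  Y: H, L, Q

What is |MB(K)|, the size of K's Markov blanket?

8

Ch(K) = {L, S, X}.
Parents of K: H.
For each child, the remaining parents (spouses of K):
  L's other parent is F.
  S's other parent is R.
  X's other parents are H, Q, R, S, U.
MB(K) = {F, H, L, Q, R, S, U, X}, which has 8 nodes.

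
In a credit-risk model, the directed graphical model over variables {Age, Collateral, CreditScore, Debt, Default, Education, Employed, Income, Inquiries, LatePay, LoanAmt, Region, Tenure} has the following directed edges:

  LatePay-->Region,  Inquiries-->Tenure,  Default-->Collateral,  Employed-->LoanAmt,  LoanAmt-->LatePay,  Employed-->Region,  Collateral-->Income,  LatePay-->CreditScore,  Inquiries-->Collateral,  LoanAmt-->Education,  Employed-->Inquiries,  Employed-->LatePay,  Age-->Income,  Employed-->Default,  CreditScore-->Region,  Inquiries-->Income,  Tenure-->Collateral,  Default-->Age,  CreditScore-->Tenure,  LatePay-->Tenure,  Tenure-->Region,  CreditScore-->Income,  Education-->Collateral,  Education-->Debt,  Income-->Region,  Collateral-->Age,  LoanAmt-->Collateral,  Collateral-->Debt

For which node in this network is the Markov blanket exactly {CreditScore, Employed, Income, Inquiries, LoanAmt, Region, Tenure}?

The target node must have every member of {CreditScore, Employed, Income, Inquiries, LoanAmt, Region, Tenure} as a parent, child, or co-parent, and no others.
Parents of LatePay: Employed, LoanAmt; children: CreditScore, Region, Tenure; co-parents: CreditScore, Employed, Income, Inquiries, Tenure.
These exactly cover the given set, so the node is LatePay.

LatePay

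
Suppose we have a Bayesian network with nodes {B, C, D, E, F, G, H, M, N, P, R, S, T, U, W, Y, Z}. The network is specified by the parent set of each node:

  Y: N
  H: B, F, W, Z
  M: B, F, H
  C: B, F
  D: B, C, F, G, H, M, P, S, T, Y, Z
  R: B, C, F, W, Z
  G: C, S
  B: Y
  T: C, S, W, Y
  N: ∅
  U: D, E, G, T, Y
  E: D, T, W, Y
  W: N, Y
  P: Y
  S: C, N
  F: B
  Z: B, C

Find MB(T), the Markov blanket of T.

{B, C, D, E, F, G, H, M, P, S, U, W, Y, Z}

T has parents C, S, W, Y.
Ch(T) = {D, E, U}.
Other parents of T's children:
  D's other parents are B, C, F, G, H, M, P, S, Y, Z.
  E's other parents are D, W, Y.
  U also has parents D, E, G, Y.
MB(T) = {B, C, D, E, F, G, H, M, P, S, U, W, Y, Z}.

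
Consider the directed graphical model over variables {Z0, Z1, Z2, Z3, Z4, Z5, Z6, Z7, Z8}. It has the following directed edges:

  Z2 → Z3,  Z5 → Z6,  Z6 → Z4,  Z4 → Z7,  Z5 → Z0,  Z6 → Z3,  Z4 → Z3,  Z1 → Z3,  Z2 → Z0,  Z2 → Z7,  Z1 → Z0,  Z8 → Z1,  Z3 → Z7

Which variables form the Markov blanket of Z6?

Recall MB(v) = parents ∪ children ∪ spouses, where spouses are the other parents of v's children.
Z6's parents: Z5.
Children of Z6: Z3, Z4.
Co-parents of Z6 (other parents of its children):
  Z4: no additional parents.
  Z3 also has parents Z1, Z2, Z4.
MB(Z6) = {Z1, Z2, Z3, Z4, Z5}.

{Z1, Z2, Z3, Z4, Z5}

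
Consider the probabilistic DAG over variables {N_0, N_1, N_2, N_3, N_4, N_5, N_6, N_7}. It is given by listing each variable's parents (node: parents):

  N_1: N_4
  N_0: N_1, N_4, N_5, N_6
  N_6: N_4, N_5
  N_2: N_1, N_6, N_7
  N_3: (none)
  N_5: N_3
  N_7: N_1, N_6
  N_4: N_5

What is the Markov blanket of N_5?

{N_0, N_1, N_3, N_4, N_6}

Parents of N_5: N_3.
N_5 has children N_0, N_4, N_6.
Co-parents of N_5 (other parents of its children):
  N_4 has no other parent.
  N_6's other parent is N_4.
  N_0 also has parents N_1, N_4, N_6.
Taking the union gives {N_0, N_1, N_3, N_4, N_6}.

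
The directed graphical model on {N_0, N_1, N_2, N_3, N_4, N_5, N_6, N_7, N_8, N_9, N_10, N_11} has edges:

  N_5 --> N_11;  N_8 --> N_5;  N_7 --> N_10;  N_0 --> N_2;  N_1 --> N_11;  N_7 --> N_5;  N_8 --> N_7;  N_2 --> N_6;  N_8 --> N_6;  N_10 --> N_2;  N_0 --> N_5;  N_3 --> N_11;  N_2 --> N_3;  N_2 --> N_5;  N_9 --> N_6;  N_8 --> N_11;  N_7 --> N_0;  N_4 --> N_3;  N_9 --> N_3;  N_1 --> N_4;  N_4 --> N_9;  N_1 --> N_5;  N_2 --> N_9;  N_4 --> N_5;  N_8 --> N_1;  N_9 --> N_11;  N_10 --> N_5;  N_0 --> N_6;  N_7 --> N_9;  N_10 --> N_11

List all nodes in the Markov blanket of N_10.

{N_0, N_1, N_2, N_3, N_4, N_5, N_7, N_8, N_9, N_11}

By definition, MB(N_10) is built from N_10's parents, N_10's children, and the co-parents of N_10.
Parents of N_10: N_7.
N_10 has children N_2, N_5, N_11.
Parents of each child, excluding N_10:
  N_2's other parent is N_0.
  N_5's other parents are N_0, N_1, N_2, N_4, N_7, N_8.
  N_11's other parents are N_1, N_3, N_5, N_8, N_9.
MB(N_10) = {N_0, N_1, N_2, N_3, N_4, N_5, N_7, N_8, N_9, N_11}.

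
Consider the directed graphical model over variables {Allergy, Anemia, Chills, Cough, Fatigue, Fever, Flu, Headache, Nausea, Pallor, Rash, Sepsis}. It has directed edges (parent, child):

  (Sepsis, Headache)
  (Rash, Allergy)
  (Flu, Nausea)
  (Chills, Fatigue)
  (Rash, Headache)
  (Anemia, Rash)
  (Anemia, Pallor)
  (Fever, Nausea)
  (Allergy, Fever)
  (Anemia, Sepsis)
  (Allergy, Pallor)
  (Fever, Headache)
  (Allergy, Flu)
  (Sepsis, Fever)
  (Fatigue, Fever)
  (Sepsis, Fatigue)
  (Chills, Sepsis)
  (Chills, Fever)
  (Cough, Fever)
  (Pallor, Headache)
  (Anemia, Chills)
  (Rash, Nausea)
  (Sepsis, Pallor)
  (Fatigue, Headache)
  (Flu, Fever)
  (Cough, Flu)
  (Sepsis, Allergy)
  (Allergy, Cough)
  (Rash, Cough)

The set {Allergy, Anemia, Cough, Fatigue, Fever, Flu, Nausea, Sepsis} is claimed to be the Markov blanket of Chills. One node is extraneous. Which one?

Chills's parents: Anemia.
Children of Chills: Fatigue, Fever, Sepsis.
For each child, the remaining parents (spouses of Chills):
  parents(Sepsis) \ {Chills} = {Anemia}.
  parents(Fatigue) \ {Chills} = {Sepsis}.
  Fever also has parents Allergy, Cough, Fatigue, Flu, Sepsis.
MB(Chills) = {Allergy, Anemia, Cough, Fatigue, Fever, Flu, Sepsis}.
Nausea is neither a parent, child, nor co-parent of Chills, so it does not belong.

Nausea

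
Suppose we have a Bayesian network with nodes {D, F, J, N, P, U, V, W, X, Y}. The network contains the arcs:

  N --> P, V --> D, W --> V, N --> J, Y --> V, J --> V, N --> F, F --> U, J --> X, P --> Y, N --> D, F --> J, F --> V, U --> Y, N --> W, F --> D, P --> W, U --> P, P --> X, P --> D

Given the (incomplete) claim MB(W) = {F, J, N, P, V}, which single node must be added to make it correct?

Y

The Markov blanket of a node is its parents, its children, and the other parents of its children.
Pa(W) = {N, P}.
Children of W: V.
Parents of each child, excluding W:
  V also has parents F, J, Y.
MB(W) = {F, J, N, P, V, Y}.
Comparing with the claimed set, Y is missing.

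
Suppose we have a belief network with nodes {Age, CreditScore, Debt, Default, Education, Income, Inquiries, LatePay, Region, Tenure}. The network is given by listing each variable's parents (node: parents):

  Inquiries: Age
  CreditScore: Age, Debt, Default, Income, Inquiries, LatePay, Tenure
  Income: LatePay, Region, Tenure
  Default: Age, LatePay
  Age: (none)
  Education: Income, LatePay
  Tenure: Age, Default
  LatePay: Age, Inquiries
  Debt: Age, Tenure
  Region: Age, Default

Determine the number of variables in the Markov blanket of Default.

8

A node's Markov blanket = Pa ∪ Ch ∪ (parents of Ch other than the node itself).
Default has children CreditScore, Region, Tenure.
Default's parents: Age, LatePay.
Other parents of Default's children:
  Region also has parent Age.
  parents(Tenure) \ {Default} = {Age}.
  parents(CreditScore) \ {Default} = {Age, Debt, Income, Inquiries, LatePay, Tenure}.
MB(Default) = {Age, CreditScore, Debt, Income, Inquiries, LatePay, Region, Tenure}, which has 8 nodes.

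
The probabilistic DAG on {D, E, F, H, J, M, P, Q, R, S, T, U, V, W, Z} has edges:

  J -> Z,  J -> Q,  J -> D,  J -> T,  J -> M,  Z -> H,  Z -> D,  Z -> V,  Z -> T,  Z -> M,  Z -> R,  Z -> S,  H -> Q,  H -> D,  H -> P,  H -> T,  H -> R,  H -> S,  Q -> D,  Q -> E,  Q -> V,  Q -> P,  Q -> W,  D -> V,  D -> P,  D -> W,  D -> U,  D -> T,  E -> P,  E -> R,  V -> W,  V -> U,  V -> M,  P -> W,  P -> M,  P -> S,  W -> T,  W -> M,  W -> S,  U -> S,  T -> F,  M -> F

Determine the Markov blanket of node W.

W's parents: D, P, Q, V.
Ch(W) = {M, S, T}.
Other parents of W's children:
  T also has parents D, H, J, Z.
  parents(M) \ {W} = {J, P, V, Z}.
  S also has parents H, P, U, Z.
Taking the union gives {D, H, J, M, P, Q, S, T, U, V, Z}.

{D, H, J, M, P, Q, S, T, U, V, Z}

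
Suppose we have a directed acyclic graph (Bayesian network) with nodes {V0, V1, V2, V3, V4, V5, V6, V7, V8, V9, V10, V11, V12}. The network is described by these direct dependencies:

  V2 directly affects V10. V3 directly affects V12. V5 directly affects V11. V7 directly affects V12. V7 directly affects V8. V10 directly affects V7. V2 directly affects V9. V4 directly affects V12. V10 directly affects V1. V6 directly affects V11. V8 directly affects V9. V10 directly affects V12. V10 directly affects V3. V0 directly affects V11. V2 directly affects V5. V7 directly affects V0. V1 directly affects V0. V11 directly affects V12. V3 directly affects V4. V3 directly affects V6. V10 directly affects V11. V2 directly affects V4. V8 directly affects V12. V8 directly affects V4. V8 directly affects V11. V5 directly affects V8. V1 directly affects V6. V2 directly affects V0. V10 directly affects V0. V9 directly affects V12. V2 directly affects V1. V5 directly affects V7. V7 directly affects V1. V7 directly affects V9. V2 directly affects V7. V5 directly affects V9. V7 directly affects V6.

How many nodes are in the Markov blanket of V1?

A node's Markov blanket = Pa ∪ Ch ∪ (parents of Ch other than the node itself).
Children of V1: V0, V6.
Pa(V1) = {V2, V7, V10}.
Other parents of V1's children:
  V0: V2, V7, V10
  V6: V3, V7
MB(V1) = {V0, V2, V3, V6, V7, V10}, which has 6 nodes.

6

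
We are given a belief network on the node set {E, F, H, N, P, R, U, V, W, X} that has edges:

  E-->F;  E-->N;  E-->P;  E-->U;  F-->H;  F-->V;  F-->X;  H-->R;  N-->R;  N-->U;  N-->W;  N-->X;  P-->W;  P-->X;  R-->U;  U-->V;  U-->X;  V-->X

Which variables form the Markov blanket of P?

{E, F, N, U, V, W, X}

The Markov blanket of a node is its parents, its children, and the other parents of its children.
Ch(P) = {W, X}.
Parents of P: E.
Co-parents of P (other parents of its children):
  parents(W) \ {P} = {N}.
  X also has parents F, N, U, V.
So the Markov blanket of P is {E, F, N, U, V, W, X}.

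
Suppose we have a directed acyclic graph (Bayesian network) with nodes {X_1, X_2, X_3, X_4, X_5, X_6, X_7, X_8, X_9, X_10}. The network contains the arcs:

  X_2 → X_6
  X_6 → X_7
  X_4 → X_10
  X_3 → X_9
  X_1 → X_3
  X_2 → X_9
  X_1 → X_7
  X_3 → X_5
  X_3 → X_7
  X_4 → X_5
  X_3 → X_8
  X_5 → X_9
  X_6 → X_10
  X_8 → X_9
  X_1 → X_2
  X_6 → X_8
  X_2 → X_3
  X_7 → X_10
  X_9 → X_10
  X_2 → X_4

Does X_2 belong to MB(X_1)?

Yes

X_2 is a child of X_1.
So X_2 ∈ MB(X_1).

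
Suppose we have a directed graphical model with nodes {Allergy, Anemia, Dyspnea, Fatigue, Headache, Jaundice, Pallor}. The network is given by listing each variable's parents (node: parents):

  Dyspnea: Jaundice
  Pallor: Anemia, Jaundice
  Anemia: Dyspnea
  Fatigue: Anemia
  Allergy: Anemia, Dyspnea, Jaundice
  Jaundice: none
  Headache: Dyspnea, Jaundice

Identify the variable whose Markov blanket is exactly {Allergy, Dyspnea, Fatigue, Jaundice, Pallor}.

The target node must have every member of {Allergy, Dyspnea, Fatigue, Jaundice, Pallor} as a parent, child, or co-parent, and no others.
Parents of Anemia: Dyspnea; children: Allergy, Fatigue, Pallor; co-parents: Dyspnea, Jaundice.
These exactly cover the given set, so the node is Anemia.

Anemia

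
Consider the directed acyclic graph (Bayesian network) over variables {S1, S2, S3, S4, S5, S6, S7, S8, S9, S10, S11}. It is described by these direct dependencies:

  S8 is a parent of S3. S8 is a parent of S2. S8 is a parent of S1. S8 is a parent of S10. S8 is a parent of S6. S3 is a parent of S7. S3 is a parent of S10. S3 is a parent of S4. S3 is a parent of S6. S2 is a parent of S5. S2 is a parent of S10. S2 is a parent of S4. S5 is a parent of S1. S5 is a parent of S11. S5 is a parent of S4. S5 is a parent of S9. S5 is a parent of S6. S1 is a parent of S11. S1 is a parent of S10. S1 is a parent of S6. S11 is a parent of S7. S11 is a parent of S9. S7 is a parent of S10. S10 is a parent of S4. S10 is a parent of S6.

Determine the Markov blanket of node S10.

{S1, S2, S3, S4, S5, S6, S7, S8}

A node's Markov blanket = Pa ∪ Ch ∪ (parents of Ch other than the node itself).
Ch(S10) = {S4, S6}.
S10's parents: S1, S2, S3, S7, S8.
Other parents of S10's children:
  S4's other parents are S2, S3, S5.
  S6 also has parents S1, S3, S5, S8.
Taking the union gives {S1, S2, S3, S4, S5, S6, S7, S8}.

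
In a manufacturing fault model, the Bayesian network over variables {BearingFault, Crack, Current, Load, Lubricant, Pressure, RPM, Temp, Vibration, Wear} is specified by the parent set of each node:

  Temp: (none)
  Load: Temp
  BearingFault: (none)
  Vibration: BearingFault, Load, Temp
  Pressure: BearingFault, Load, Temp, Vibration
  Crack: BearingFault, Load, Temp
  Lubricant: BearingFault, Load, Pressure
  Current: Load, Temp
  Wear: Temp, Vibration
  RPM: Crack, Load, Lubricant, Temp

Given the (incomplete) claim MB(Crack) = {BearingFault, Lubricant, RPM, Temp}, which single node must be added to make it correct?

Ch(Crack) = {RPM}.
Crack has parents BearingFault, Load, Temp.
Parents of each child, excluding Crack:
  parents(RPM) \ {Crack} = {Load, Lubricant, Temp}.
MB(Crack) = {BearingFault, Load, Lubricant, RPM, Temp}.
Comparing with the claimed set, Load is missing.

Load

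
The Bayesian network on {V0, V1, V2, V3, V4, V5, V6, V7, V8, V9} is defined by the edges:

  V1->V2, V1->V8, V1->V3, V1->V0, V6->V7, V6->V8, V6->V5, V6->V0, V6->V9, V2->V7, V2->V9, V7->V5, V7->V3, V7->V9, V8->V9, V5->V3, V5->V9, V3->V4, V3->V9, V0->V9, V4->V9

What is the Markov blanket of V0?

{V1, V2, V3, V4, V5, V6, V7, V8, V9}

A node's Markov blanket = Pa ∪ Ch ∪ (parents of Ch other than the node itself).
V0 has parents V1, V6.
V0's children: V9.
Other parents of V0's children:
  parents(V9) \ {V0} = {V2, V3, V4, V5, V6, V7, V8}.
Taking the union gives {V1, V2, V3, V4, V5, V6, V7, V8, V9}.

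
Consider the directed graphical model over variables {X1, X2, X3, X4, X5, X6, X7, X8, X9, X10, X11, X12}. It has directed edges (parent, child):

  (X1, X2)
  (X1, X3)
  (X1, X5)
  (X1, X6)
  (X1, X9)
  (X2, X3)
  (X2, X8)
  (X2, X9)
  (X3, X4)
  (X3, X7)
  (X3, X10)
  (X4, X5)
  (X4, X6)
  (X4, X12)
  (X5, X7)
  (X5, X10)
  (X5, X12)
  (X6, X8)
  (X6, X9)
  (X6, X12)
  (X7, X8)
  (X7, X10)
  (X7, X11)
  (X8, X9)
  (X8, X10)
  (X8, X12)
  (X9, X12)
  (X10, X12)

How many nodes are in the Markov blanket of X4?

8

A node's Markov blanket = Pa ∪ Ch ∪ (parents of Ch other than the node itself).
X4 has parent X3.
Children of X4: X5, X6, X12.
Co-parents of X4 (other parents of its children):
  parents(X5) \ {X4} = {X1}.
  parents(X6) \ {X4} = {X1}.
  X12 also has parents X5, X6, X8, X9, X10.
MB(X4) = {X1, X3, X5, X6, X8, X9, X10, X12}, which has 8 nodes.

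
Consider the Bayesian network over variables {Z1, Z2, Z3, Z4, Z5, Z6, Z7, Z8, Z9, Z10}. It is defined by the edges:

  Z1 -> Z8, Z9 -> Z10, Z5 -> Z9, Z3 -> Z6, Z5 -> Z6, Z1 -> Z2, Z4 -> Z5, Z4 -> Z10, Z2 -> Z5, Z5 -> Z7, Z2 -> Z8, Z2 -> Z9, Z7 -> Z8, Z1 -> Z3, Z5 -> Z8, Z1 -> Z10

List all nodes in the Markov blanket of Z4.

A node's Markov blanket = Pa ∪ Ch ∪ (parents of Ch other than the node itself).
Ch(Z4) = {Z5, Z10}.
Z4 has no parents.
Co-parents of Z4 (other parents of its children):
  Z5's other parent is Z2.
  Z10 also has parents Z1, Z9.
Union: {} ∪ {Z5, Z10} ∪ {Z1, Z2, Z9} = {Z1, Z2, Z5, Z9, Z10}.

{Z1, Z2, Z5, Z9, Z10}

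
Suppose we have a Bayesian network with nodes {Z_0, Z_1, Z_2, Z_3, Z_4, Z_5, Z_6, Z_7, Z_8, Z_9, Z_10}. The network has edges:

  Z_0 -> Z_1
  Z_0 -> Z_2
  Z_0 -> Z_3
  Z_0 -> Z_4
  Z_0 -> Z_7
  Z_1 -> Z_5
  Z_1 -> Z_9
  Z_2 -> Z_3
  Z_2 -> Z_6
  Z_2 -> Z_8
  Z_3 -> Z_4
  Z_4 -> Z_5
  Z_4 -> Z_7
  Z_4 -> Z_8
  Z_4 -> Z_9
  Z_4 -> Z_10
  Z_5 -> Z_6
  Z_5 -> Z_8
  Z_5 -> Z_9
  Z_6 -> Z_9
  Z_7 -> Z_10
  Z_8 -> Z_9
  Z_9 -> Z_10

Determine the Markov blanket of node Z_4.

The Markov blanket of a node is its parents, its children, and the other parents of its children.
Pa(Z_4) = {Z_0, Z_3}.
Z_4's children: Z_5, Z_7, Z_8, Z_9, Z_10.
Co-parents of Z_4 (other parents of its children):
  Z_5: Z_1
  Z_7: Z_0
  Z_8: Z_2, Z_5
  Z_9: Z_1, Z_5, Z_6, Z_8
  Z_10: Z_7, Z_9
MB(Z_4) = {Z_0, Z_1, Z_2, Z_3, Z_5, Z_6, Z_7, Z_8, Z_9, Z_10}.

{Z_0, Z_1, Z_2, Z_3, Z_5, Z_6, Z_7, Z_8, Z_9, Z_10}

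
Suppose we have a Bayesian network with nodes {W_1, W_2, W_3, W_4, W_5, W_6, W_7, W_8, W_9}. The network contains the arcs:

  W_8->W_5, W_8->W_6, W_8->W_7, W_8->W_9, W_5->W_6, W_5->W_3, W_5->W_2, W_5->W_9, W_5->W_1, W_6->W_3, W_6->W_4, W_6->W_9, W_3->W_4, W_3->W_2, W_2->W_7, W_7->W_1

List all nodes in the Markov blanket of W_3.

{W_2, W_4, W_5, W_6}

Pa(W_3) = {W_5, W_6}.
W_3 has children W_2, W_4.
For each child, the remaining parents (spouses of W_3):
  parents(W_4) \ {W_3} = {W_6}.
  W_2 also has parent W_5.
So the Markov blanket of W_3 is {W_2, W_4, W_5, W_6}.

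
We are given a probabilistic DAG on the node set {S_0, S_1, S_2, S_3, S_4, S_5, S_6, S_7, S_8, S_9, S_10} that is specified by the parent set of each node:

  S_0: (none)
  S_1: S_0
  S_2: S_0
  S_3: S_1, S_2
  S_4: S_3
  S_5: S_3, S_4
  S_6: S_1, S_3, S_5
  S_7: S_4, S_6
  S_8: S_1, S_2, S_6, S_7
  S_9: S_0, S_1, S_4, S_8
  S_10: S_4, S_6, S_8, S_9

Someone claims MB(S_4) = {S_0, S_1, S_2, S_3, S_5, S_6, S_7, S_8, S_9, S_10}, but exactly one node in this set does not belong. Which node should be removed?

S_2

S_4 has parent S_3.
S_4's children: S_5, S_7, S_9, S_10.
For each child, the remaining parents (spouses of S_4):
  S_5 also has parent S_3.
  S_7 also has parent S_6.
  S_9's other parents are S_0, S_1, S_8.
  S_10's other parents are S_6, S_8, S_9.
MB(S_4) = {S_0, S_1, S_3, S_5, S_6, S_7, S_8, S_9, S_10}.
S_2 is neither a parent, child, nor co-parent of S_4, so it does not belong.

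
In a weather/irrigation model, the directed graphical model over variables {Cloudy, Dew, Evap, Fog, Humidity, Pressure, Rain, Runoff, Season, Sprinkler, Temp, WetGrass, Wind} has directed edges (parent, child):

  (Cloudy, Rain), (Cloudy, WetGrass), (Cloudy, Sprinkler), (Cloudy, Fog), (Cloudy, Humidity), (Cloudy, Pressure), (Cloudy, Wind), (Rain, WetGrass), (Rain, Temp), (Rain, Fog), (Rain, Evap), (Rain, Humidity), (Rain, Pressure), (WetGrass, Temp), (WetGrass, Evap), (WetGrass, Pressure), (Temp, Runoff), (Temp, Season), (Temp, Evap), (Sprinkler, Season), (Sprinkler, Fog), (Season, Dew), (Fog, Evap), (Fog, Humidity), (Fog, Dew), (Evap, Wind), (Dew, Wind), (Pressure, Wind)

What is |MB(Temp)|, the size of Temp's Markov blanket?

Temp's parents: Rain, WetGrass.
Children of Temp: Evap, Runoff, Season.
Co-parents of Temp (other parents of its children):
  Runoff: no additional parents.
  parents(Season) \ {Temp} = {Sprinkler}.
  parents(Evap) \ {Temp} = {Fog, Rain, WetGrass}.
MB(Temp) = {Evap, Fog, Rain, Runoff, Season, Sprinkler, WetGrass}, which has 7 nodes.

7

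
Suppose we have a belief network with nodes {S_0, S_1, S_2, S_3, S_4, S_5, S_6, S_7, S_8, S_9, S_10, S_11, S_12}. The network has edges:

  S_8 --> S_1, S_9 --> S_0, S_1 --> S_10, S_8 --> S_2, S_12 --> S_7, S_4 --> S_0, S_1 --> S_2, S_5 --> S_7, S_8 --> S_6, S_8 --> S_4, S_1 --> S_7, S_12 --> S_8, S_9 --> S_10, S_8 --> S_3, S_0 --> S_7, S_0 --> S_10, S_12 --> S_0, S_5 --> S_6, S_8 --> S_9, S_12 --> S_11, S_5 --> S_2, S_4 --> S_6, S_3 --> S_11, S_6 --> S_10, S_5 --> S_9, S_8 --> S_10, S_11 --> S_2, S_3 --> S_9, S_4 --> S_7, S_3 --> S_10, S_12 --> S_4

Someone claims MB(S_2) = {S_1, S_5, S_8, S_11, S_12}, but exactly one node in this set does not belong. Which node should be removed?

The Markov blanket of a node is its parents, its children, and the other parents of its children.
Pa(S_2) = {S_1, S_5, S_8, S_11}.
Ch(S_2) = {}.
With no children, S_2 has no spouses; the co-parent set is empty.
MB(S_2) = {S_1, S_5, S_8, S_11}.
S_12 is neither a parent, child, nor co-parent of S_2, so it does not belong.

S_12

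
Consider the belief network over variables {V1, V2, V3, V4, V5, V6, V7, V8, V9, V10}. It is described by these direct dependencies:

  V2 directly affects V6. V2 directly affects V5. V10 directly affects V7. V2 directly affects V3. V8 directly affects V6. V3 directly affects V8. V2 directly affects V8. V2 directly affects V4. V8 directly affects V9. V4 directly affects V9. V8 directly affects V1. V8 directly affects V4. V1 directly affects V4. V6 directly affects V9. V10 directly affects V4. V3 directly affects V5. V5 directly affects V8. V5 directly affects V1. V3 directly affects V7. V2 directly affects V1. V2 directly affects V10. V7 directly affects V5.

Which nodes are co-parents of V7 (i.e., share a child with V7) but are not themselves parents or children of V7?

{V2}

Children of V7: V5.
  V5's other parents are V2, V3.
Excluding nodes already adjacent to V7 (V3, V5, V10), the co-parent-only contribution is {V2}.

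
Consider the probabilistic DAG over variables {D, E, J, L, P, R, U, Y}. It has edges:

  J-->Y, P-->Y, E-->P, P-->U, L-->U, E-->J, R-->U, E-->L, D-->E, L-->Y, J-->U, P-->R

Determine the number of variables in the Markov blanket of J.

6

A node's Markov blanket = Pa ∪ Ch ∪ (parents of Ch other than the node itself).
J's parents: E.
Children of J: U, Y.
For each child, the remaining parents (spouses of J):
  U: L, P, R
  Y: L, P
MB(J) = {E, L, P, R, U, Y}, which has 6 nodes.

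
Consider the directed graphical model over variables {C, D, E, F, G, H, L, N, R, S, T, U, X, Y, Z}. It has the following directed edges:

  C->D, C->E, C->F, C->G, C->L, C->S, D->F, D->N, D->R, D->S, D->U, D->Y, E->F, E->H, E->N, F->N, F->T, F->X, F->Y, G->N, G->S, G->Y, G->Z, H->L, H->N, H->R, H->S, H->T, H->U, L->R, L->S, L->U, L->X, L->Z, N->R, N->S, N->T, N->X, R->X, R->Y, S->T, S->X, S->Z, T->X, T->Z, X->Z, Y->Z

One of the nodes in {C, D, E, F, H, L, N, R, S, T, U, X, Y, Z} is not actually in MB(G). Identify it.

By definition, MB(G) is built from G's parents, G's children, and the co-parents of G.
Children of G: N, S, Y, Z.
G has parent C.
Co-parents of G (other parents of its children):
  N: D, E, F, H
  S: C, D, H, L, N
  Y: D, F, R
  Z: L, S, T, X, Y
MB(G) = {C, D, E, F, H, L, N, R, S, T, X, Y, Z}.
U is neither a parent, child, nor co-parent of G, so it does not belong.

U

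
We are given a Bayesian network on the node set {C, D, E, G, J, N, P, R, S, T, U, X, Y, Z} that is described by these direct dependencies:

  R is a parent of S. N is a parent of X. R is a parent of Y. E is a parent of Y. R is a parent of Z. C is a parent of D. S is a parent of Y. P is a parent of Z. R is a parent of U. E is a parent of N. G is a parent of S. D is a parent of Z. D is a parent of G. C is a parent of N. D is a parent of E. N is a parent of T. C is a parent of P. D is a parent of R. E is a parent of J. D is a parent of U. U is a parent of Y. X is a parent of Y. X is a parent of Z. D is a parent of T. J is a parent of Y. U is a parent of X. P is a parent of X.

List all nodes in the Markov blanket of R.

R's parents: D.
Ch(R) = {S, U, Y, Z}.
Co-parents of R (other parents of its children):
  S: G
  U: D
  Y: E, J, S, U, X
  Z: D, P, X
So the Markov blanket of R is {D, E, G, J, P, S, U, X, Y, Z}.

{D, E, G, J, P, S, U, X, Y, Z}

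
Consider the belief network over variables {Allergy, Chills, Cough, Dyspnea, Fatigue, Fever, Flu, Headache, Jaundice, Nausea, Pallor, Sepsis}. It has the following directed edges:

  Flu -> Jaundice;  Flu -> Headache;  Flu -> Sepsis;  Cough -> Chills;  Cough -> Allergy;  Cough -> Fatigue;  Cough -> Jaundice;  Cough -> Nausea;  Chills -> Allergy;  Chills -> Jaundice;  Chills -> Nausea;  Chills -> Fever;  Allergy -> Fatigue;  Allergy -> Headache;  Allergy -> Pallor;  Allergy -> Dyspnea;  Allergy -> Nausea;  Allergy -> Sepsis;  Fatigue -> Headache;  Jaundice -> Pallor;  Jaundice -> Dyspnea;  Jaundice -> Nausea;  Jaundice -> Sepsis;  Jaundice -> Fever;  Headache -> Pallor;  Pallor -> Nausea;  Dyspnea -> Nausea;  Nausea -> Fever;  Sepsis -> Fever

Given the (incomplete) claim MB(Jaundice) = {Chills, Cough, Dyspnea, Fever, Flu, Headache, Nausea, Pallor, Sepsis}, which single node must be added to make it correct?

Allergy

Jaundice's parents: Chills, Cough, Flu.
Ch(Jaundice) = {Dyspnea, Fever, Nausea, Pallor, Sepsis}.
Co-parents of Jaundice (other parents of its children):
  Pallor: Allergy, Headache
  Dyspnea: Allergy
  Nausea: Allergy, Chills, Cough, Dyspnea, Pallor
  Sepsis: Allergy, Flu
  Fever: Chills, Nausea, Sepsis
MB(Jaundice) = {Allergy, Chills, Cough, Dyspnea, Fever, Flu, Headache, Nausea, Pallor, Sepsis}.
Comparing with the claimed set, Allergy is missing.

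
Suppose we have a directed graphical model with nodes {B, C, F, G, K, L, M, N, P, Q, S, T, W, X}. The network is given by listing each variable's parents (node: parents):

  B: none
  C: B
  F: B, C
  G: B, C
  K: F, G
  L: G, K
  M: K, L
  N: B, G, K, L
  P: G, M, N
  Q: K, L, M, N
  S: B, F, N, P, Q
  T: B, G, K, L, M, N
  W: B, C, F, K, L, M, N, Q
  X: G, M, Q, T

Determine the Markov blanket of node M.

{B, C, F, G, K, L, N, P, Q, T, W, X}

By definition, MB(M) is built from M's parents, M's children, and the co-parents of M.
Ch(M) = {P, Q, T, W, X}.
Pa(M) = {K, L}.
Parents of each child, excluding M:
  parents(P) \ {M} = {G, N}.
  parents(Q) \ {M} = {K, L, N}.
  parents(T) \ {M} = {B, G, K, L, N}.
  parents(W) \ {M} = {B, C, F, K, L, N, Q}.
  parents(X) \ {M} = {G, Q, T}.
MB(M) = {B, C, F, G, K, L, N, P, Q, T, W, X}.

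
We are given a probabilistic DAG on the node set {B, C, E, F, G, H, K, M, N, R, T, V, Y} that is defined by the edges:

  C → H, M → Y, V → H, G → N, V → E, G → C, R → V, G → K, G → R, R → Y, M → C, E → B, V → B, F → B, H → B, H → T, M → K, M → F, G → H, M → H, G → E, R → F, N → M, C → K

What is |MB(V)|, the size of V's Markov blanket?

8

Ch(V) = {B, E, H}.
Parents of V: R.
Parents of each child, excluding V:
  H's other parents are C, G, M.
  parents(E) \ {V} = {G}.
  B also has parents E, F, H.
MB(V) = {B, C, E, F, G, H, M, R}, which has 8 nodes.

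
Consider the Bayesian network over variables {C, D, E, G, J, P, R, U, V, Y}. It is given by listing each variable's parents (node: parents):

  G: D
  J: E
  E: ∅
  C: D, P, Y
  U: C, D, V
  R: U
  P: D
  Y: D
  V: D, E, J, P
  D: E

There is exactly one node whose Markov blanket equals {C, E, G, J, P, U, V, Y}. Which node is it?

The target node must have every member of {C, E, G, J, P, U, V, Y} as a parent, child, or co-parent, and no others.
Parents of D: E; children: C, G, P, U, V, Y; co-parents: C, E, J, P, V, Y.
These exactly cover the given set, so the node is D.

D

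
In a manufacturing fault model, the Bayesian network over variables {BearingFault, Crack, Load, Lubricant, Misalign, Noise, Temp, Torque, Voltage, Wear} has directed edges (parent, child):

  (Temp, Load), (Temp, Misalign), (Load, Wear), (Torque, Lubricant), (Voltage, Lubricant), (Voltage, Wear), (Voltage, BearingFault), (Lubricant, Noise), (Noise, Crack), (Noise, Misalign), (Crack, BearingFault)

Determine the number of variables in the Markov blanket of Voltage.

6

A node's Markov blanket = Pa ∪ Ch ∪ (parents of Ch other than the node itself).
Voltage's parents: none.
Voltage's children: BearingFault, Lubricant, Wear.
Other parents of Voltage's children:
  parents(Lubricant) \ {Voltage} = {Torque}.
  Wear also has parent Load.
  BearingFault's other parent is Crack.
MB(Voltage) = {BearingFault, Crack, Load, Lubricant, Torque, Wear}, which has 6 nodes.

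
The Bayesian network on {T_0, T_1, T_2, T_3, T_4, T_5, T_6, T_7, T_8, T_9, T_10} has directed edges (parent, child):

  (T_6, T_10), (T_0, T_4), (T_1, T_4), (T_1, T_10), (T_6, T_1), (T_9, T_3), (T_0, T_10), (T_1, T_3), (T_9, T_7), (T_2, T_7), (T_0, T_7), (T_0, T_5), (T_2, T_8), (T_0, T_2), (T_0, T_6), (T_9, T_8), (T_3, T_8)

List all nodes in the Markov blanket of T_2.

{T_0, T_3, T_7, T_8, T_9}

Pa(T_2) = {T_0}.
T_2's children: T_7, T_8.
Co-parents of T_2 (other parents of its children):
  T_8: T_3, T_9
  T_7: T_0, T_9
MB(T_2) = {T_0, T_3, T_7, T_8, T_9}.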